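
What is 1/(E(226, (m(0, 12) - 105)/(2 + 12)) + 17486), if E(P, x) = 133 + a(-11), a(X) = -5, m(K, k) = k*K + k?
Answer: 1/17614 ≈ 5.6773e-5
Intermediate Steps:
m(K, k) = k + K*k (m(K, k) = K*k + k = k + K*k)
E(P, x) = 128 (E(P, x) = 133 - 5 = 128)
1/(E(226, (m(0, 12) - 105)/(2 + 12)) + 17486) = 1/(128 + 17486) = 1/17614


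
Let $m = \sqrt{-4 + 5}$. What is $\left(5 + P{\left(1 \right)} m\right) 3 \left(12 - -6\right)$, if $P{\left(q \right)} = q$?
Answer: $324$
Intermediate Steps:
$m = 1$ ($m = \sqrt{1} = 1$)
$\left(5 + P{\left(1 \right)} m\right) 3 \left(12 - -6\right) = \left(5 + 1 \cdot 1\right) 3 \left(12 - -6\right) = \left(5 + 1\right) 3 \left(12 + 6\right) = 6 \cdot 3 \cdot 18 = 18 \cdot 18 = 324$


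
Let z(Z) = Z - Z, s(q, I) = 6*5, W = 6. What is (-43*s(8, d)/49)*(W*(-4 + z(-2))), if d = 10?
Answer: 30960/49 ≈ 631.84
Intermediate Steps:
s(q, I) = 30
z(Z) = 0
(-43*s(8, d)/49)*(W*(-4 + z(-2))) = (-1290/49)*(6*(-4 + 0)) = (-1290/49)*(6*(-4)) = -43*30/49*(-24) = -1290/49*(-24) = 30960/49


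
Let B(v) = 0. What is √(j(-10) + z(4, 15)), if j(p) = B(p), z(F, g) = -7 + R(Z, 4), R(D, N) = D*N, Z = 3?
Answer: √5 ≈ 2.2361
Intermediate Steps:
z(F, g) = 5 (z(F, g) = -7 + 3*4 = -7 + 12 = 5)
j(p) = 0
√(j(-10) + z(4, 15)) = √(0 + 5) = √5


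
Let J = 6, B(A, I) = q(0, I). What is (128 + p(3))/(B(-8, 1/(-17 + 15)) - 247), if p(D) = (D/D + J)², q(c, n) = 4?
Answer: -59/81 ≈ -0.72840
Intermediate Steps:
B(A, I) = 4
p(D) = 49 (p(D) = (D/D + 6)² = (1 + 6)² = 7² = 49)
(128 + p(3))/(B(-8, 1/(-17 + 15)) - 247) = (128 + 49)/(4 - 247) = 177/(-243) = 177*(-1/243) = -59/81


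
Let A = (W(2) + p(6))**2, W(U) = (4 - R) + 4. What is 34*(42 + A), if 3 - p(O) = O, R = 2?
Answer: 1734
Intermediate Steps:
p(O) = 3 - O
W(U) = 6 (W(U) = (4 - 1*2) + 4 = (4 - 2) + 4 = 2 + 4 = 6)
A = 9 (A = (6 + (3 - 1*6))**2 = (6 + (3 - 6))**2 = (6 - 3)**2 = 3**2 = 9)
34*(42 + A) = 34*(42 + 9) = 34*51 = 1734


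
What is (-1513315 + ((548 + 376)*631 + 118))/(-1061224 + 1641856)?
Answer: -310051/193544 ≈ -1.6020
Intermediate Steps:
(-1513315 + ((548 + 376)*631 + 118))/(-1061224 + 1641856) = (-1513315 + (924*631 + 118))/580632 = (-1513315 + (583044 + 118))*(1/580632) = (-1513315 + 583162)*(1/580632) = -930153*1/580632 = -310051/193544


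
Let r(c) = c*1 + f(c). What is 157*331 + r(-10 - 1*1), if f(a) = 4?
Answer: 51960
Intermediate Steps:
r(c) = 4 + c (r(c) = c*1 + 4 = c + 4 = 4 + c)
157*331 + r(-10 - 1*1) = 157*331 + (4 + (-10 - 1*1)) = 51967 + (4 + (-10 - 1)) = 51967 + (4 - 11) = 51967 - 7 = 51960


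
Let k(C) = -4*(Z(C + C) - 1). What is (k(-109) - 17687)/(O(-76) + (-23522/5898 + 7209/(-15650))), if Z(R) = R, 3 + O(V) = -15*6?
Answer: 775858750350/4497441041 ≈ 172.51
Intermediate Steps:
O(V) = -93 (O(V) = -3 - 15*6 = -3 - 90 = -93)
k(C) = 4 - 8*C (k(C) = -4*((C + C) - 1) = -4*(2*C - 1) = -4*(-1 + 2*C) = 4 - 8*C)
(k(-109) - 17687)/(O(-76) + (-23522/5898 + 7209/(-15650))) = ((4 - 8*(-109)) - 17687)/(-93 + (-23522/5898 + 7209/(-15650))) = ((4 + 872) - 17687)/(-93 + (-23522*1/5898 + 7209*(-1/15650))) = (876 - 17687)/(-93 + (-11761/2949 - 7209/15650)) = -16811/(-93 - 205318991/46151850) = -16811/(-4497441041/46151850) = -16811*(-46151850/4497441041) = 775858750350/4497441041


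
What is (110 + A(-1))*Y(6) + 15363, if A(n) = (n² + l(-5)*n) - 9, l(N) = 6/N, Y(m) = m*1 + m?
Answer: 83007/5 ≈ 16601.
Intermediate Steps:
Y(m) = 2*m (Y(m) = m + m = 2*m)
A(n) = -9 + n² - 6*n/5 (A(n) = (n² + (6/(-5))*n) - 9 = (n² + (6*(-⅕))*n) - 9 = (n² - 6*n/5) - 9 = -9 + n² - 6*n/5)
(110 + A(-1))*Y(6) + 15363 = (110 + (-9 + (-1)² - 6/5*(-1)))*(2*6) + 15363 = (110 + (-9 + 1 + 6/5))*12 + 15363 = (110 - 34/5)*12 + 15363 = (516/5)*12 + 15363 = 6192/5 + 15363 = 83007/5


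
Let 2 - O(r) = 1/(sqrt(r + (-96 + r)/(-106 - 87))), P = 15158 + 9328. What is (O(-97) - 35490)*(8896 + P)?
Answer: -1184660416 + 16691*I*sqrt(6)/12 ≈ -1.1847e+9 + 3407.0*I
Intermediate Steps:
P = 24486
O(r) = 2 - 1/sqrt(96/193 + 192*r/193) (O(r) = 2 - 1/(sqrt(r + (-96 + r)/(-106 - 87))) = 2 - 1/(sqrt(r + (-96 + r)/(-193))) = 2 - 1/(sqrt(r + (-96 + r)*(-1/193))) = 2 - 1/(sqrt(r + (96/193 - r/193))) = 2 - 1/(sqrt(96/193 + 192*r/193)) = 2 - 1/sqrt(96/193 + 192*r/193))
(O(-97) - 35490)*(8896 + P) = ((2 - sqrt(1158)/(24*sqrt(1 + 2*(-97)))) - 35490)*(8896 + 24486) = ((2 - sqrt(1158)/(24*sqrt(1 - 194))) - 35490)*33382 = ((2 - sqrt(1158)/(24*sqrt(-193))) - 35490)*33382 = ((2 - sqrt(1158)*(-I*sqrt(193)/193)/24) - 35490)*33382 = ((2 + I*sqrt(6)/24) - 35490)*33382 = (-35488 + I*sqrt(6)/24)*33382 = -1184660416 + 16691*I*sqrt(6)/12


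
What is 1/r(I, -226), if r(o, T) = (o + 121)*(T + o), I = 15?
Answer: -1/28696 ≈ -3.4848e-5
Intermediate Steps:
r(o, T) = (121 + o)*(T + o)
1/r(I, -226) = 1/(15**2 + 121*(-226) + 121*15 - 226*15) = 1/(225 - 27346 + 1815 - 3390) = 1/(-28696) = -1/28696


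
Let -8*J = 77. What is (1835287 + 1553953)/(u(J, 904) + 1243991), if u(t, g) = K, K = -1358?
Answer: 3389240/1242633 ≈ 2.7275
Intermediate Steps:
J = -77/8 (J = -1/8*77 = -77/8 ≈ -9.6250)
u(t, g) = -1358
(1835287 + 1553953)/(u(J, 904) + 1243991) = (1835287 + 1553953)/(-1358 + 1243991) = 3389240/1242633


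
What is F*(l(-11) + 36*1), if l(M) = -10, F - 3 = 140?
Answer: 3718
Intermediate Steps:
F = 143 (F = 3 + 140 = 143)
F*(l(-11) + 36*1) = 143*(-10 + 36*1) = 143*(-10 + 36) = 143*26 = 3718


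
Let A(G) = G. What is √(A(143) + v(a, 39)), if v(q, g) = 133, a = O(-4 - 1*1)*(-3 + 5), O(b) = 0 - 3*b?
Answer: 2*√69 ≈ 16.613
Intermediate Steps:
O(b) = -3*b
a = 30 (a = (-3*(-4 - 1*1))*(-3 + 5) = -3*(-4 - 1)*2 = -3*(-5)*2 = 15*2 = 30)
√(A(143) + v(a, 39)) = √(143 + 133) = √276 = 2*√69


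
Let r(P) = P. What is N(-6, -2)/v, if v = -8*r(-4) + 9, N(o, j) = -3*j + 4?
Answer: 10/41 ≈ 0.24390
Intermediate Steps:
N(o, j) = 4 - 3*j
v = 41 (v = -8*(-4) + 9 = 32 + 9 = 41)
N(-6, -2)/v = (4 - 3*(-2))/41 = (4 + 6)*(1/41) = 10*(1/41) = 10/41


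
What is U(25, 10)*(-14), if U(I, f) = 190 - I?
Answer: -2310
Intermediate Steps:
U(25, 10)*(-14) = (190 - 1*25)*(-14) = (190 - 25)*(-14) = 165*(-14) = -2310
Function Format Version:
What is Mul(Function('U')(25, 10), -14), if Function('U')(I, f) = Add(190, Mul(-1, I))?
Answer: -2310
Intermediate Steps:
Mul(Function('U')(25, 10), -14) = Mul(Add(190, Mul(-1, 25)), -14) = Mul(Add(190, -25), -14) = Mul(165, -14) = -2310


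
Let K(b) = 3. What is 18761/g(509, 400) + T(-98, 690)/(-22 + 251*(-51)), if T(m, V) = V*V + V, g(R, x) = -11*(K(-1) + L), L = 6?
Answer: -287774513/1269477 ≈ -226.69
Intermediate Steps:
g(R, x) = -99 (g(R, x) = -11*(3 + 6) = -11*9 = -99)
T(m, V) = V + V² (T(m, V) = V² + V = V + V²)
18761/g(509, 400) + T(-98, 690)/(-22 + 251*(-51)) = 18761/(-99) + (690*(1 + 690))/(-22 + 251*(-51)) = 18761*(-1/99) + (690*691)/(-22 - 12801) = -18761/99 + 476790/(-12823) = -18761/99 + 476790*(-1/12823) = -18761/99 - 476790/12823 = -287774513/1269477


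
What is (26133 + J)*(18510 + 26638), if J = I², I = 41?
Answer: 1255746472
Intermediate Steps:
J = 1681 (J = 41² = 1681)
(26133 + J)*(18510 + 26638) = (26133 + 1681)*(18510 + 26638) = 27814*45148 = 1255746472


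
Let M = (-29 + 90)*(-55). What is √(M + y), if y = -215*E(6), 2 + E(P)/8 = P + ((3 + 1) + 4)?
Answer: I*√23995 ≈ 154.9*I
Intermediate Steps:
M = -3355 (M = 61*(-55) = -3355)
E(P) = 48 + 8*P (E(P) = -16 + 8*(P + ((3 + 1) + 4)) = -16 + 8*(P + (4 + 4)) = -16 + 8*(P + 8) = -16 + 8*(8 + P) = -16 + (64 + 8*P) = 48 + 8*P)
y = -20640 (y = -215*(48 + 8*6) = -215*(48 + 48) = -215*96 = -20640)
√(M + y) = √(-3355 - 20640) = √(-23995) = I*√23995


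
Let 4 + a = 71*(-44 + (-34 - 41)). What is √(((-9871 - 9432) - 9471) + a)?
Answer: I*√37227 ≈ 192.94*I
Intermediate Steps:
a = -8453 (a = -4 + 71*(-44 + (-34 - 41)) = -4 + 71*(-44 - 75) = -4 + 71*(-119) = -4 - 8449 = -8453)
√(((-9871 - 9432) - 9471) + a) = √(((-9871 - 9432) - 9471) - 8453) = √((-19303 - 9471) - 8453) = √(-28774 - 8453) = √(-37227) = I*√37227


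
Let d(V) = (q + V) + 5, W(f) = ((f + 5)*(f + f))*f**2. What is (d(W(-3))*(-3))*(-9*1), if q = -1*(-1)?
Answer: -2754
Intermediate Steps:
q = 1
W(f) = 2*f**3*(5 + f) (W(f) = ((5 + f)*(2*f))*f**2 = (2*f*(5 + f))*f**2 = 2*f**3*(5 + f))
d(V) = 6 + V (d(V) = (1 + V) + 5 = 6 + V)
(d(W(-3))*(-3))*(-9*1) = ((6 + 2*(-3)**3*(5 - 3))*(-3))*(-9*1) = ((6 + 2*(-27)*2)*(-3))*(-9) = ((6 - 108)*(-3))*(-9) = -102*(-3)*(-9) = 306*(-9) = -2754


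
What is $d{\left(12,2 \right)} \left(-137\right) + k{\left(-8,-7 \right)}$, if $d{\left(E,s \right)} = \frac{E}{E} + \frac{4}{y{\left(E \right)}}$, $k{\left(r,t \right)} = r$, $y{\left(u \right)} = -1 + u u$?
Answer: $- \frac{21283}{143} \approx -148.83$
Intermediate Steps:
$y{\left(u \right)} = -1 + u^{2}$
$d{\left(E,s \right)} = 1 + \frac{4}{-1 + E^{2}}$ ($d{\left(E,s \right)} = \frac{E}{E} + \frac{4}{-1 + E^{2}} = 1 + \frac{4}{-1 + E^{2}}$)
$d{\left(12,2 \right)} \left(-137\right) + k{\left(-8,-7 \right)} = \frac{3 + 12^{2}}{-1 + 12^{2}} \left(-137\right) - 8 = \frac{3 + 144}{-1 + 144} \left(-137\right) - 8 = \frac{1}{143} \cdot 147 \left(-137\right) - 8 = \frac{147}{143} \left(-137\right) - 8 = - \frac{20139}{143} - 8 = - \frac{21283}{143}$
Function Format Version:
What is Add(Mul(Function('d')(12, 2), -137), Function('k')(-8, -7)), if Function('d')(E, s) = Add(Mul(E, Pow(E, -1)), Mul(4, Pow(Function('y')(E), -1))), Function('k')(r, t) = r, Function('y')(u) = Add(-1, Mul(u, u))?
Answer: Rational(-21283, 143) ≈ -148.83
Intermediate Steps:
Function('y')(u) = Add(-1, Pow(u, 2))
Function('d')(E, s) = Add(1, Mul(4, Pow(Add(-1, Pow(E, 2)), -1))) (Function('d')(E, s) = Add(Mul(E, Pow(E, -1)), Mul(4, Pow(Add(-1, Pow(E, 2)), -1))) = Add(1, Mul(4, Pow(Add(-1, Pow(E, 2)), -1))))
Add(Mul(Function('d')(12, 2), -137), Function('k')(-8, -7)) = Add(Mul(Mul(Pow(Add(-1, Pow(12, 2)), -1), Add(3, Pow(12, 2))), -137), -8) = Add(Mul(Mul(Pow(Add(-1, 144), -1), Add(3, 144)), -137), -8) = Add(Mul(Mul(Pow(143, -1), 147), -137), -8) = Add(Mul(Mul(Rational(1, 143), 147), -137), -8) = Add(Mul(Rational(147, 143), -137), -8) = Add(Rational(-20139, 143), -8) = Rational(-21283, 143)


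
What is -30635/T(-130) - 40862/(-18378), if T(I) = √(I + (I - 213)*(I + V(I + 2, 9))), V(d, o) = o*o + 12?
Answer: 20431/9189 - 30635*√12561/12561 ≈ -271.12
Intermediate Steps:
V(d, o) = 12 + o² (V(d, o) = o² + 12 = 12 + o²)
T(I) = √(I + (-213 + I)*(93 + I)) (T(I) = √(I + (I - 213)*(I + (12 + 9²))) = √(I + (-213 + I)*(I + (12 + 81))) = √(I + (-213 + I)*(I + 93)) = √(I + (-213 + I)*(93 + I)))
-30635/T(-130) - 40862/(-18378) = -30635/√(-19809 + (-130)² - 119*(-130)) - 40862/(-18378) = -30635/√(-19809 + 16900 + 15470) - 40862*(-1/18378) = -30635*√12561/12561 + 20431/9189 = 20431/9189 - 30635*√12561/12561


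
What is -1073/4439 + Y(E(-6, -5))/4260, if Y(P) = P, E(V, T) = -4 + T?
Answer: -1536977/6303380 ≈ -0.24383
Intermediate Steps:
-1073/4439 + Y(E(-6, -5))/4260 = -1073/4439 + (-4 - 5)/4260 = -1073*1/4439 - 9*1/4260 = -1073/4439 - 3/1420 = -1536977/6303380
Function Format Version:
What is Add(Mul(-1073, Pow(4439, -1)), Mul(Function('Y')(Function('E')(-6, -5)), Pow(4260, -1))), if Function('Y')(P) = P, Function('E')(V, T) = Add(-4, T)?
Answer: Rational(-1536977, 6303380) ≈ -0.24383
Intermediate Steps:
Add(Mul(-1073, Pow(4439, -1)), Mul(Function('Y')(Function('E')(-6, -5)), Pow(4260, -1))) = Add(Mul(-1073, Pow(4439, -1)), Mul(Add(-4, -5), Pow(4260, -1))) = Add(Mul(-1073, Rational(1, 4439)), Mul(-9, Rational(1, 4260))) = Add(Rational(-1073, 4439), Rational(-3, 1420)) = Rational(-1536977, 6303380)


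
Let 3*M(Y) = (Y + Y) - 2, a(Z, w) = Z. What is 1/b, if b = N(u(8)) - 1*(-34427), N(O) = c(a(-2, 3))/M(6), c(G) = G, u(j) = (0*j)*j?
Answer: 5/172132 ≈ 2.9047e-5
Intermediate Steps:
M(Y) = -⅔ + 2*Y/3 (M(Y) = ((Y + Y) - 2)/3 = (2*Y - 2)/3 = (-2 + 2*Y)/3 = -⅔ + 2*Y/3)
u(j) = 0 (u(j) = 0*j = 0)
N(O) = -⅗ (N(O) = -2/(-⅔ + (⅔)*6) = -2/(-⅔ + 4) = -2/10/3 = -2*3/10 = -⅗)
b = 172132/5 (b = -⅗ - 1*(-34427) = -⅗ + 34427 = 172132/5 ≈ 34426.)
1/b = 1/(172132/5) = 5/172132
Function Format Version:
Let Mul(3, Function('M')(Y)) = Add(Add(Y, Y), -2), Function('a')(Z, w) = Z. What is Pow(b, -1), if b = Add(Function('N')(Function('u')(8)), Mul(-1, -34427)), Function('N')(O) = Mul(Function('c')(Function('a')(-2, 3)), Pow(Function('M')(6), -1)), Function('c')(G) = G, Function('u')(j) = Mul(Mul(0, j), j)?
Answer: Rational(5, 172132) ≈ 2.9047e-5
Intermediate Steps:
Function('M')(Y) = Add(Rational(-2, 3), Mul(Rational(2, 3), Y)) (Function('M')(Y) = Mul(Rational(1, 3), Add(Add(Y, Y), -2)) = Mul(Rational(1, 3), Add(Mul(2, Y), -2)) = Mul(Rational(1, 3), Add(-2, Mul(2, Y))) = Add(Rational(-2, 3), Mul(Rational(2, 3), Y)))
Function('u')(j) = 0 (Function('u')(j) = Mul(0, j) = 0)
Function('N')(O) = Rational(-3, 5) (Function('N')(O) = Mul(-2, Pow(Add(Rational(-2, 3), Mul(Rational(2, 3), 6)), -1)) = Mul(-2, Pow(Add(Rational(-2, 3), 4), -1)) = Mul(-2, Pow(Rational(10, 3), -1)) = Mul(-2, Rational(3, 10)) = Rational(-3, 5))
b = Rational(172132, 5) (b = Add(Rational(-3, 5), Mul(-1, -34427)) = Add(Rational(-3, 5), 34427) = Rational(172132, 5) ≈ 34426.)
Pow(b, -1) = Pow(Rational(172132, 5), -1) = Rational(5, 172132)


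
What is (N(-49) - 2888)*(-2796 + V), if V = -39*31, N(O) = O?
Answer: 11762685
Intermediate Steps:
V = -1209
(N(-49) - 2888)*(-2796 + V) = (-49 - 2888)*(-2796 - 1209) = -2937*(-4005) = 11762685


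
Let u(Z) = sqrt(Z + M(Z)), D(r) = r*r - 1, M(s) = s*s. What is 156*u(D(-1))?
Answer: 0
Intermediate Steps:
M(s) = s**2
D(r) = -1 + r**2 (D(r) = r**2 - 1 = -1 + r**2)
u(Z) = sqrt(Z + Z**2)
156*u(D(-1)) = 156*sqrt((-1 + (-1)**2)*(1 + (-1 + (-1)**2))) = 156*sqrt((-1 + 1)*(1 + (-1 + 1))) = 156*sqrt(0*(1 + 0)) = 156*sqrt(0*1) = 156*sqrt(0) = 156*0 = 0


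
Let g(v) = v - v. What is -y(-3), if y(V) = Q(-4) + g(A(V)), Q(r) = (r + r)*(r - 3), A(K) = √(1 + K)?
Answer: -56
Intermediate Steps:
Q(r) = 2*r*(-3 + r) (Q(r) = (2*r)*(-3 + r) = 2*r*(-3 + r))
g(v) = 0
y(V) = 56 (y(V) = 2*(-4)*(-3 - 4) + 0 = 2*(-4)*(-7) + 0 = 56 + 0 = 56)
-y(-3) = -1*56 = -56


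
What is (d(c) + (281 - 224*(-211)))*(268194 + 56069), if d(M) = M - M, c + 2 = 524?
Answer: 15417084335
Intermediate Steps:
c = 522 (c = -2 + 524 = 522)
d(M) = 0
(d(c) + (281 - 224*(-211)))*(268194 + 56069) = (0 + (281 - 224*(-211)))*(268194 + 56069) = (0 + (281 + 47264))*324263 = (0 + 47545)*324263 = 47545*324263 = 15417084335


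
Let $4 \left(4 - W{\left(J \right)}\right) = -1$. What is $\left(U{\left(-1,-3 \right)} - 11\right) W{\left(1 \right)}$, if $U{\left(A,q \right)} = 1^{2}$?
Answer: $- \frac{85}{2} \approx -42.5$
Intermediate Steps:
$U{\left(A,q \right)} = 1$
$W{\left(J \right)} = \frac{17}{4}$ ($W{\left(J \right)} = 4 - - \frac{1}{4} = 4 + \frac{1}{4} = \frac{17}{4}$)
$\left(U{\left(-1,-3 \right)} - 11\right) W{\left(1 \right)} = \left(1 - 11\right) \frac{17}{4} = \left(-10\right) \frac{17}{4} = - \frac{85}{2}$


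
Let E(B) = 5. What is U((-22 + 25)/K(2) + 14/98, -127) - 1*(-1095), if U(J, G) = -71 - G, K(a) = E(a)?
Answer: 1151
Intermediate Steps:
K(a) = 5
U((-22 + 25)/K(2) + 14/98, -127) - 1*(-1095) = (-71 - 1*(-127)) - 1*(-1095) = (-71 + 127) + 1095 = 56 + 1095 = 1151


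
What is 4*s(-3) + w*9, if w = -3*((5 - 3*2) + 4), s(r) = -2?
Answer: -89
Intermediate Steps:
w = -9 (w = -3*((5 - 6) + 4) = -3*(-1 + 4) = -3*3 = -9)
4*s(-3) + w*9 = 4*(-2) - 9*9 = -8 - 81 = -89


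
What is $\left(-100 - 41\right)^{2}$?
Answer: $19881$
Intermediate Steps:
$\left(-100 - 41\right)^{2} = \left(-141\right)^{2} = 19881$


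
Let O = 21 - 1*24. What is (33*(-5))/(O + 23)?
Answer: -33/4 ≈ -8.2500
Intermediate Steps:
O = -3 (O = 21 - 24 = -3)
(33*(-5))/(O + 23) = (33*(-5))/(-3 + 23) = -165/20 = -165*1/20 = -33/4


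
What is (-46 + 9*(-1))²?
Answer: 3025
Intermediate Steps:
(-46 + 9*(-1))² = (-46 - 9)² = (-55)² = 3025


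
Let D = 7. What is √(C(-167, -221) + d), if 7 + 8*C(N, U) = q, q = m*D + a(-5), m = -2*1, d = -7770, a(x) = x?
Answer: I*√31093/2 ≈ 88.166*I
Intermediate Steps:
m = -2
q = -19 (q = -2*7 - 5 = -14 - 5 = -19)
C(N, U) = -13/4 (C(N, U) = -7/8 + (⅛)*(-19) = -7/8 - 19/8 = -13/4)
√(C(-167, -221) + d) = √(-13/4 - 7770) = √(-31093/4) = I*√31093/2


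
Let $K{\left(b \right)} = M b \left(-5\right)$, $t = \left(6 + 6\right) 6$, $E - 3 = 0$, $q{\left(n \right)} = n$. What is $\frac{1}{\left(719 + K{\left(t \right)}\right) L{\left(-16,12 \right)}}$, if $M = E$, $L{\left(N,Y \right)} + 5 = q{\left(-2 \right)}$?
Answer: $\frac{1}{2527} \approx 0.00039573$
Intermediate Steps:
$L{\left(N,Y \right)} = -7$ ($L{\left(N,Y \right)} = -5 - 2 = -7$)
$E = 3$ ($E = 3 + 0 = 3$)
$t = 72$ ($t = 12 \cdot 6 = 72$)
$M = 3$
$K{\left(b \right)} = - 15 b$ ($K{\left(b \right)} = 3 b \left(-5\right) = - 15 b$)
$\frac{1}{\left(719 + K{\left(t \right)}\right) L{\left(-16,12 \right)}} = \frac{1}{\left(719 - 1080\right) \left(-7\right)} = \frac{1}{\left(-361\right) \left(-7\right)} = \frac{1}{2527}$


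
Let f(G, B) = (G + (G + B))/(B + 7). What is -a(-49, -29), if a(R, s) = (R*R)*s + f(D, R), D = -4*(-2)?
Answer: 974795/14 ≈ 69628.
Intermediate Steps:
D = 8
f(G, B) = (B + 2*G)/(7 + B) (f(G, B) = (G + (B + G))/(7 + B) = (B + 2*G)/(7 + B))
a(R, s) = s*R² + (16 + R)/(7 + R) (a(R, s) = (R*R)*s + (R + 2*8)/(7 + R) = R²*s + (R + 16)/(7 + R) = s*R² + (16 + R)/(7 + R))
-a(-49, -29) = -(16 - 49 - 29*(-49)²*(7 - 49))/(7 - 49) = -(16 - 49 - 29*2401*(-42))/(-42) = -(-1)*(16 - 49 + 2924418)/42 = -(-1)*2924385/42 = -1*(-974795/14) = 974795/14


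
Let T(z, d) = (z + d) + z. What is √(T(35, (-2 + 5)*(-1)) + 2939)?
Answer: 3*√334 ≈ 54.827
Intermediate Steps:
T(z, d) = d + 2*z (T(z, d) = (d + z) + z = d + 2*z)
√(T(35, (-2 + 5)*(-1)) + 2939) = √(((-2 + 5)*(-1) + 2*35) + 2939) = √((3*(-1) + 70) + 2939) = √((-3 + 70) + 2939) = √(67 + 2939) = √3006 = 3*√334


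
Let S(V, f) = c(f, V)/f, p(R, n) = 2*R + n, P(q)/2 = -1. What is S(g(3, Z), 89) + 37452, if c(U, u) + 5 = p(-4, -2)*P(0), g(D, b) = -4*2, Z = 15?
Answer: 3333243/89 ≈ 37452.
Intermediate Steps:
g(D, b) = -8
P(q) = -2 (P(q) = 2*(-1) = -2)
p(R, n) = n + 2*R
c(U, u) = 15 (c(U, u) = -5 + (-2 + 2*(-4))*(-2) = -5 + (-2 - 8)*(-2) = -5 - 10*(-2) = -5 + 20 = 15)
S(V, f) = 15/f
S(g(3, Z), 89) + 37452 = 15/89 + 37452 = 3333243/89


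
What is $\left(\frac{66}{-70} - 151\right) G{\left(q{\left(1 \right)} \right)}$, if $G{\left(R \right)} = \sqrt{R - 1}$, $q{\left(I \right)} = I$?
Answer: $0$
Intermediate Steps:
$G{\left(R \right)} = \sqrt{-1 + R}$
$\left(\frac{66}{-70} - 151\right) G{\left(q{\left(1 \right)} \right)} = \left(\frac{66}{-70} - 151\right) \sqrt{-1 + 1} = \left(66 \left(- \frac{1}{70}\right) - 151\right) \sqrt{0} = \left(- \frac{33}{35} - 151\right) 0 = \left(- \frac{5318}{35}\right) 0 = 0$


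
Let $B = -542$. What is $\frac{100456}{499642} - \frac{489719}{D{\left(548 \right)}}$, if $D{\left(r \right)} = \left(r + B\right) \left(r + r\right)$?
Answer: $- \frac{122011790971}{1642822896} \approx -74.27$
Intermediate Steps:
$D{\left(r \right)} = 2 r \left(-542 + r\right)$ ($D{\left(r \right)} = \left(r - 542\right) \left(r + r\right) = \left(-542 + r\right) 2 r = 2 r \left(-542 + r\right)$)
$\frac{100456}{499642} - \frac{489719}{D{\left(548 \right)}} = \frac{100456}{499642} - \frac{489719}{2 \cdot 548 \left(-542 + 548\right)} = 100456 \cdot \frac{1}{499642} - \frac{489719}{2 \cdot 548 \cdot 6} = \frac{50228}{249821} - \frac{489719}{6576} = - \frac{122011790971}{1642822896}$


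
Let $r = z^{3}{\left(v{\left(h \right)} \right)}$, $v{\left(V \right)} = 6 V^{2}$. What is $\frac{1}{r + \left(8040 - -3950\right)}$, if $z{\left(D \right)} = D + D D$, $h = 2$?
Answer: $\frac{1}{216011990} \approx 4.6294 \cdot 10^{-9}$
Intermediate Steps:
$z{\left(D \right)} = D + D^{2}$
$r = 216000000$ ($r = \left(6 \cdot 2^{2} \left(1 + 6 \cdot 2^{2}\right)\right)^{3} = \left(6 \cdot 4 \left(1 + 6 \cdot 4\right)\right)^{3} = \left(24 \left(1 + 24\right)\right)^{3} = \left(24 \cdot 25\right)^{3} = 600^{3} = 216000000$)
$\frac{1}{r + \left(8040 - -3950\right)} = \frac{1}{216000000 + \left(8040 - -3950\right)} = \frac{1}{216000000 + \left(8040 + 3950\right)} = \frac{1}{216000000 + 11990} = \frac{1}{216011990}$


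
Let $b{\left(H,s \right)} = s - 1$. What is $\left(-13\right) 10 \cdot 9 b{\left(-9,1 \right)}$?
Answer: $0$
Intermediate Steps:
$b{\left(H,s \right)} = -1 + s$
$\left(-13\right) 10 \cdot 9 b{\left(-9,1 \right)} = \left(-13\right) 10 \cdot 9 \left(-1 + 1\right) = \left(-130\right) 9 \cdot 0 = \left(-1170\right) 0 = 0$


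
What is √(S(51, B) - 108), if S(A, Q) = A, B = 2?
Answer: I*√57 ≈ 7.5498*I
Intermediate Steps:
√(S(51, B) - 108) = √(51 - 108) = √(-57) = I*√57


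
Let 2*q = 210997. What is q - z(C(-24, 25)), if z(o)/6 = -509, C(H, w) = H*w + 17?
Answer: 217105/2 ≈ 1.0855e+5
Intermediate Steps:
C(H, w) = 17 + H*w
z(o) = -3054 (z(o) = 6*(-509) = -3054)
q = 210997/2 (q = (½)*210997 = 210997/2 ≈ 1.0550e+5)
q - z(C(-24, 25)) = 210997/2 - 1*(-3054) = 210997/2 + 3054 = 217105/2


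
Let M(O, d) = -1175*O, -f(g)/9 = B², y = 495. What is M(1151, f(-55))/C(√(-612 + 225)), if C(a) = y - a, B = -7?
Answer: -74383375/27268 - 1352425*I*√43/81804 ≈ -2727.9 - 108.41*I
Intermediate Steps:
C(a) = 495 - a
f(g) = -441 (f(g) = -9*(-7)² = -9*49 = -441)
M(1151, f(-55))/C(√(-612 + 225)) = (-1175*1151)/(495 - √(-612 + 225)) = -1352425/(495 - √(-387)) = -1352425/(495 - 3*I*√43)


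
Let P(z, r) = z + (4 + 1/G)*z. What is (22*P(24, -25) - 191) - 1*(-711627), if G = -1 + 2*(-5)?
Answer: 714028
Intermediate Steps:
G = -11 (G = -1 - 10 = -11)
P(z, r) = 54*z/11 (P(z, r) = z + (4 + 1/(-11))*z = z + (4 - 1/11)*z = z + 43*z/11 = 54*z/11)
(22*P(24, -25) - 191) - 1*(-711627) = (22*((54/11)*24) - 191) - 1*(-711627) = (22*(1296/11) - 191) + 711627 = (2592 - 191) + 711627 = 2401 + 711627 = 714028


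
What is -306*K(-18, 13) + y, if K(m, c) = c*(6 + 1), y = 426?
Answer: -27420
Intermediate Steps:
K(m, c) = 7*c (K(m, c) = c*7 = 7*c)
-306*K(-18, 13) + y = -2142*13 + 426 = -306*91 + 426 = -27846 + 426 = -27420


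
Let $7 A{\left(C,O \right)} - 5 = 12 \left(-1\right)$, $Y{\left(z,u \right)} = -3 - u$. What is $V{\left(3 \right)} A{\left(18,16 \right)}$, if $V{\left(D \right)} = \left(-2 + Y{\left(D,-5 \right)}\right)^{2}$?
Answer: $0$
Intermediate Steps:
$V{\left(D \right)} = 0$ ($V{\left(D \right)} = \left(-2 - -2\right)^{2} = \left(-2 + \left(-3 + 5\right)\right)^{2} = \left(-2 + 2\right)^{2} = 0^{2} = 0$)
$A{\left(C,O \right)} = -1$ ($A{\left(C,O \right)} = \frac{5}{7} + \frac{12 \left(-1\right)}{7} = \frac{5}{7} + \frac{1}{7} \left(-12\right) = \frac{5}{7} - \frac{12}{7} = -1$)
$V{\left(3 \right)} A{\left(18,16 \right)} = 0 \left(-1\right) = 0$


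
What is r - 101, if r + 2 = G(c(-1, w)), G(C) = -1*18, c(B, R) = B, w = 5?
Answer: -121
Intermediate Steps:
G(C) = -18
r = -20 (r = -2 - 18 = -20)
r - 101 = -20 - 101 = -121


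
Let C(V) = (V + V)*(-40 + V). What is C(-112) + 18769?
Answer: 52817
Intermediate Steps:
C(V) = 2*V*(-40 + V) (C(V) = (2*V)*(-40 + V) = 2*V*(-40 + V))
C(-112) + 18769 = 2*(-112)*(-40 - 112) + 18769 = 2*(-112)*(-152) + 18769 = 34048 + 18769 = 52817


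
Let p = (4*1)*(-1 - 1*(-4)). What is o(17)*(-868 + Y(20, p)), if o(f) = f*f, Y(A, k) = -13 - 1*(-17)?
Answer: -249696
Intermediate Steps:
p = 12 (p = 4*(-1 + 4) = 4*3 = 12)
Y(A, k) = 4 (Y(A, k) = -13 + 17 = 4)
o(f) = f²
o(17)*(-868 + Y(20, p)) = 17²*(-868 + 4) = 289*(-864) = -249696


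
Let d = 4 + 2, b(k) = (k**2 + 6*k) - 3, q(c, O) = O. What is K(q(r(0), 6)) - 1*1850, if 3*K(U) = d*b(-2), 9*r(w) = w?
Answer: -1872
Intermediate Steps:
r(w) = w/9
b(k) = -3 + k**2 + 6*k
d = 6
K(U) = -22 (K(U) = (6*(-3 + (-2)**2 + 6*(-2)))/3 = (6*(-3 + 4 - 12))/3 = (6*(-11))/3 = (1/3)*(-66) = -22)
K(q(r(0), 6)) - 1*1850 = -22 - 1*1850 = -22 - 1850 = -1872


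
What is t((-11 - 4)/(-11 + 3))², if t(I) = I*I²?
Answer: 11390625/262144 ≈ 43.452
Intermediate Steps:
t(I) = I³
t((-11 - 4)/(-11 + 3))² = (((-11 - 4)/(-11 + 3))³)² = ((-15/(-8))³)² = ((-15*(-⅛))³)² = ((15/8)³)² = (3375/512)² = 11390625/262144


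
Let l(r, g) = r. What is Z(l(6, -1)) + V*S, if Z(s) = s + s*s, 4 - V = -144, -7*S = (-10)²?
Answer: -14506/7 ≈ -2072.3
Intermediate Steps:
S = -100/7 (S = -⅐*(-10)² = -⅐*100 = -100/7 ≈ -14.286)
V = 148 (V = 4 - 1*(-144) = 4 + 144 = 148)
Z(s) = s + s²
Z(l(6, -1)) + V*S = 6*(1 + 6) + 148*(-100/7) = 6*7 - 14800/7 = 42 - 14800/7 = -14506/7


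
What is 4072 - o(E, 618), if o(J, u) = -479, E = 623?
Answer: 4551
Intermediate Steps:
4072 - o(E, 618) = 4072 - 1*(-479) = 4072 + 479 = 4551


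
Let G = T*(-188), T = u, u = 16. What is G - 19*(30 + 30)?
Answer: -4148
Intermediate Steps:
T = 16
G = -3008 (G = 16*(-188) = -3008)
G - 19*(30 + 30) = -3008 - 19*(30 + 30) = -3008 - 19*60 = -3008 - 1*1140 = -3008 - 1140 = -4148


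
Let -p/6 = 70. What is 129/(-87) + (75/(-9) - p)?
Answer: 35686/87 ≈ 410.18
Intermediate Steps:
p = -420 (p = -6*70 = -420)
129/(-87) + (75/(-9) - p) = 129/(-87) + (75/(-9) - 1*(-420)) = -1/87*129 + (75*(-⅑) + 420) = -43/29 + (-25/3 + 420) = -43/29 + 1235/3 = 35686/87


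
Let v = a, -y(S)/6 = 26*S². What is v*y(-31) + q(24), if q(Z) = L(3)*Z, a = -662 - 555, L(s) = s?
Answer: 182447844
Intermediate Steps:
y(S) = -156*S²
a = -1217
v = -1217
q(Z) = 3*Z
v*y(-31) + q(24) = -(-189852)*(-31)² + 3*24 = -(-189852)*961 + 72 = -1217*(-149916) + 72 = 182447772 + 72 = 182447844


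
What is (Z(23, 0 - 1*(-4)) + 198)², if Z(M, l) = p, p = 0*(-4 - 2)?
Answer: 39204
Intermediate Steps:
p = 0 (p = 0*(-6) = 0)
Z(M, l) = 0
(Z(23, 0 - 1*(-4)) + 198)² = (0 + 198)² = 198² = 39204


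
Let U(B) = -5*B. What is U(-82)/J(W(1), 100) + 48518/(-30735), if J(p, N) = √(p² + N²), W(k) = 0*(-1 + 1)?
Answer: 154991/61470 ≈ 2.5214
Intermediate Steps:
W(k) = 0 (W(k) = 0*0 = 0)
J(p, N) = √(N² + p²)
U(-82)/J(W(1), 100) + 48518/(-30735) = (-5*(-82))/(√(100² + 0²)) + 48518/(-30735) = 410/(√(10000 + 0)) + 48518*(-1/30735) = 410/(√10000) - 48518/30735 = 410/100 - 48518/30735 = 410*(1/100) - 48518/30735 = 41/10 - 48518/30735 = 154991/61470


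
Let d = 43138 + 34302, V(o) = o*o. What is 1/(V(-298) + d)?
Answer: 1/166244 ≈ 6.0153e-6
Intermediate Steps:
V(o) = o**2
d = 77440
1/(V(-298) + d) = 1/((-298)**2 + 77440) = 1/(88804 + 77440) = 1/166244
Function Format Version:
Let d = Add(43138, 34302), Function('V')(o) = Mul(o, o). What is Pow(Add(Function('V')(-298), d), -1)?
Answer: Rational(1, 166244) ≈ 6.0153e-6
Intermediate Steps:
Function('V')(o) = Pow(o, 2)
d = 77440
Pow(Add(Function('V')(-298), d), -1) = Pow(Add(Pow(-298, 2), 77440), -1) = Pow(Add(88804, 77440), -1) = Pow(166244, -1) = Rational(1, 166244)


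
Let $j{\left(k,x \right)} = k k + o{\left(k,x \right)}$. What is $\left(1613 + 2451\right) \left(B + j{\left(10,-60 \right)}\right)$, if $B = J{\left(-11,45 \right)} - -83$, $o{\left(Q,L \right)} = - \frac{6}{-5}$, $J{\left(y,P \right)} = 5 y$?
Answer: $\frac{2625344}{5} \approx 5.2507 \cdot 10^{5}$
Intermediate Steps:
$o{\left(Q,L \right)} = \frac{6}{5}$ ($o{\left(Q,L \right)} = \left(-6\right) \left(- \frac{1}{5}\right) = \frac{6}{5}$)
$B = 28$ ($B = 5 \left(-11\right) - -83 = -55 + 83 = 28$)
$j{\left(k,x \right)} = \frac{6}{5} + k^{2}$ ($j{\left(k,x \right)} = k k + \frac{6}{5} = k^{2} + \frac{6}{5} = \frac{6}{5} + k^{2}$)
$\left(1613 + 2451\right) \left(B + j{\left(10,-60 \right)}\right) = \left(1613 + 2451\right) \left(28 + \left(\frac{6}{5} + 10^{2}\right)\right) = 4064 \left(28 + \left(\frac{6}{5} + 100\right)\right) = 4064 \left(28 + \frac{506}{5}\right) = 4064 \cdot \frac{646}{5} = \frac{2625344}{5}$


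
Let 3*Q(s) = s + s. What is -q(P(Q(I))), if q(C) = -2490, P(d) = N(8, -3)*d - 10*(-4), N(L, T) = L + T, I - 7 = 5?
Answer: 2490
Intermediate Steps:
I = 12 (I = 7 + 5 = 12)
Q(s) = 2*s/3 (Q(s) = (s + s)/3 = (2*s)/3 = 2*s/3)
P(d) = 40 + 5*d (P(d) = (8 - 3)*d - 10*(-4) = 5*d + 40 = 40 + 5*d)
-q(P(Q(I))) = -1*(-2490) = 2490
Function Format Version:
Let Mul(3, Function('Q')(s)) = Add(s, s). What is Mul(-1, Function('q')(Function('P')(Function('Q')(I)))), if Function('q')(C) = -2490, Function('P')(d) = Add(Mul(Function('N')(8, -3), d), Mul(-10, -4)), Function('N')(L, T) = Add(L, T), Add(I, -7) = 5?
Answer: 2490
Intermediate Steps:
I = 12 (I = Add(7, 5) = 12)
Function('Q')(s) = Mul(Rational(2, 3), s) (Function('Q')(s) = Mul(Rational(1, 3), Add(s, s)) = Mul(Rational(1, 3), Mul(2, s)) = Mul(Rational(2, 3), s))
Function('P')(d) = Add(40, Mul(5, d)) (Function('P')(d) = Add(Mul(Add(8, -3), d), Mul(-10, -4)) = Add(Mul(5, d), 40) = Add(40, Mul(5, d)))
Mul(-1, Function('q')(Function('P')(Function('Q')(I)))) = Mul(-1, -2490) = 2490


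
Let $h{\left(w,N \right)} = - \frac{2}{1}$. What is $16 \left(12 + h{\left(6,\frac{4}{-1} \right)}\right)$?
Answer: $160$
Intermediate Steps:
$h{\left(w,N \right)} = -2$ ($h{\left(w,N \right)} = \left(-2\right) 1 = -2$)
$16 \left(12 + h{\left(6,\frac{4}{-1} \right)}\right) = 16 \left(12 - 2\right) = 16 \cdot 10 = 160$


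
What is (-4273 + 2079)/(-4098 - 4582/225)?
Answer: 246825/463316 ≈ 0.53274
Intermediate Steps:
(-4273 + 2079)/(-4098 - 4582/225) = -2194/(-4098 - 4582*1/225) = -2194/(-4098 - 4582/225) = -2194/(-926632/225) = -2194*(-225/926632) = 246825/463316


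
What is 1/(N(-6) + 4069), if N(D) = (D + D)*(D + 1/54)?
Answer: 9/37267 ≈ 0.00024150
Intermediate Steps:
N(D) = 2*D*(1/54 + D) (N(D) = (2*D)*(D + 1/54) = (2*D)*(1/54 + D) = 2*D*(1/54 + D))
1/(N(-6) + 4069) = 1/((1/27)*(-6)*(1 + 54*(-6)) + 4069) = 1/((1/27)*(-6)*(1 - 324) + 4069) = 1/((1/27)*(-6)*(-323) + 4069) = 1/(646/9 + 4069) = 1/(37267/9) = 9/37267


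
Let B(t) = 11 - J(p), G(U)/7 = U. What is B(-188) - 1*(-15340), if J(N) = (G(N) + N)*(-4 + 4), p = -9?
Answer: 15351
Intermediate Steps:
G(U) = 7*U
J(N) = 0 (J(N) = (7*N + N)*(-4 + 4) = (8*N)*0 = 0)
B(t) = 11 (B(t) = 11 - 1*0 = 11 + 0 = 11)
B(-188) - 1*(-15340) = 11 - 1*(-15340) = 11 + 15340 = 15351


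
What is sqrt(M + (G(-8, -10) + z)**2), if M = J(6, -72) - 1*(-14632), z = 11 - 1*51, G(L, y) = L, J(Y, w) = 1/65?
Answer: sqrt(71554665)/65 ≈ 130.14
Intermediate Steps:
J(Y, w) = 1/65
z = -40 (z = 11 - 51 = -40)
M = 951081/65 (M = 1/65 - 1*(-14632) = 1/65 + 14632 = 951081/65 ≈ 14632.)
sqrt(M + (G(-8, -10) + z)**2) = sqrt(951081/65 + (-8 - 40)**2) = sqrt(951081/65 + (-48)**2) = sqrt(951081/65 + 2304) = sqrt(1100841/65) = sqrt(71554665)/65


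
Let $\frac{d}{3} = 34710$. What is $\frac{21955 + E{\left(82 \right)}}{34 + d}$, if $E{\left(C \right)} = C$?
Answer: $\frac{22037}{104164} \approx 0.21156$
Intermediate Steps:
$d = 104130$ ($d = 3 \cdot 34710 = 104130$)
$\frac{21955 + E{\left(82 \right)}}{34 + d} = \frac{21955 + 82}{34 + 104130} = \frac{22037}{104164}$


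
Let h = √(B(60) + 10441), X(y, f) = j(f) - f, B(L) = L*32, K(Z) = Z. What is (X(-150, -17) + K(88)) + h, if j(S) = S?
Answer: 88 + √12361 ≈ 199.18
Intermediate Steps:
B(L) = 32*L
X(y, f) = 0 (X(y, f) = f - f = 0)
h = √12361 (h = √(32*60 + 10441) = √(1920 + 10441) = √12361 ≈ 111.18)
(X(-150, -17) + K(88)) + h = (0 + 88) + √12361 = 88 + √12361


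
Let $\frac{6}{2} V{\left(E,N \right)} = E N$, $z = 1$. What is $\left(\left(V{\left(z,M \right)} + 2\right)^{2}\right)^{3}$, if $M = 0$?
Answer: $64$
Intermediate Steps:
$V{\left(E,N \right)} = \frac{E N}{3}$
$\left(\left(V{\left(z,M \right)} + 2\right)^{2}\right)^{3} = \left(\left(\frac{1}{3} \cdot 1 \cdot 0 + 2\right)^{2}\right)^{3} = \left(\left(0 + 2\right)^{2}\right)^{3} = \left(2^{2}\right)^{3} = 4^{3} = 64$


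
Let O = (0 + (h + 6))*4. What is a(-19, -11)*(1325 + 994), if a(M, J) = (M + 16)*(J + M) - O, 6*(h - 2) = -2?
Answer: 137594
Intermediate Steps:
h = 5/3 (h = 2 + (⅙)*(-2) = 2 - ⅓ = 5/3 ≈ 1.6667)
O = 92/3 (O = (0 + (5/3 + 6))*4 = (0 + 23/3)*4 = (23/3)*4 = 92/3 ≈ 30.667)
a(M, J) = -92/3 + (16 + M)*(J + M) (a(M, J) = (M + 16)*(J + M) - 1*92/3 = (16 + M)*(J + M) - 92/3 = -92/3 + (16 + M)*(J + M))
a(-19, -11)*(1325 + 994) = (-92/3 + (-19)² + 16*(-11) + 16*(-19) - 11*(-19))*(1325 + 994) = (-92/3 + 361 - 176 - 304 + 209)*2319 = (178/3)*2319 = 137594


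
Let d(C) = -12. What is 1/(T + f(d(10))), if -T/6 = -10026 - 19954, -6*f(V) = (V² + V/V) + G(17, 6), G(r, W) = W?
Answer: 6/1079129 ≈ 5.5600e-6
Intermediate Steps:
f(V) = -7/6 - V²/6 (f(V) = -((V² + V/V) + 6)/6 = -((V² + 1) + 6)/6 = -((1 + V²) + 6)/6 = -(7 + V²)/6 = -7/6 - V²/6)
T = 179880 (T = -6*(-10026 - 19954) = -6*(-29980) = 179880)
1/(T + f(d(10))) = 1/(179880 + (-7/6 - ⅙*(-12)²)) = 1/(179880 + (-7/6 - ⅙*144)) = 1/(179880 + (-7/6 - 24)) = 1/(179880 - 151/6) = 1/(1079129/6) = 6/1079129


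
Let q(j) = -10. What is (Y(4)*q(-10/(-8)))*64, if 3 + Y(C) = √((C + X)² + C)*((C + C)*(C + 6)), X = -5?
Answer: 1920 - 51200*√5 ≈ -1.1257e+5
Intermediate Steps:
Y(C) = -3 + 2*C*√(C + (-5 + C)²)*(6 + C) (Y(C) = -3 + √((C - 5)² + C)*((C + C)*(C + 6)) = -3 + √((-5 + C)² + C)*((2*C)*(6 + C)) = -3 + √(C + (-5 + C)²)*(2*C*(6 + C)) = -3 + 2*C*√(C + (-5 + C)²)*(6 + C))
(Y(4)*q(-10/(-8)))*64 = ((-3 + 2*4²*√(4 + (-5 + 4)²) + 12*4*√(4 + (-5 + 4)²))*(-10))*64 = ((-3 + 2*16*√(4 + (-1)²) + 12*4*√(4 + (-1)²))*(-10))*64 = ((-3 + 2*16*√(4 + 1) + 12*4*√(4 + 1))*(-10))*64 = ((-3 + 2*16*√5 + 12*4*√5)*(-10))*64 = ((-3 + 32*√5 + 48*√5)*(-10))*64 = ((-3 + 80*√5)*(-10))*64 = (30 - 800*√5)*64 = 1920 - 51200*√5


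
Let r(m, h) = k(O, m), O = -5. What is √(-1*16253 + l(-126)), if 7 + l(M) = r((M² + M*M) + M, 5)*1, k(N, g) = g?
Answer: √15366 ≈ 123.96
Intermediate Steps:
r(m, h) = m
l(M) = -7 + M + 2*M² (l(M) = -7 + ((M² + M*M) + M)*1 = -7 + ((M² + M²) + M)*1 = -7 + (2*M² + M)*1 = -7 + (M + 2*M²)*1 = -7 + (M + 2*M²) = -7 + M + 2*M²)
√(-1*16253 + l(-126)) = √(-1*16253 + (-7 - 126*(1 + 2*(-126)))) = √(-16253 + (-7 - 126*(1 - 252))) = √(-16253 + (-7 - 126*(-251))) = √(-16253 + (-7 + 31626)) = √(-16253 + 31619) = √15366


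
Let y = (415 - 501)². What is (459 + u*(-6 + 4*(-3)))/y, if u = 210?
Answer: -3321/7396 ≈ -0.44903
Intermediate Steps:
y = 7396 (y = (-86)² = 7396)
(459 + u*(-6 + 4*(-3)))/y = (459 + 210*(-6 + 4*(-3)))/7396 = (459 + 210*(-6 - 12))*(1/7396) = (459 + 210*(-18))*(1/7396) = (459 - 3780)*(1/7396) = -3321*1/7396 = -3321/7396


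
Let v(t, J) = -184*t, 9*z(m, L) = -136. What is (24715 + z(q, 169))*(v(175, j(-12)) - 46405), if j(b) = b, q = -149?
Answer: -17473812895/9 ≈ -1.9415e+9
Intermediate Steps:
z(m, L) = -136/9 (z(m, L) = (⅑)*(-136) = -136/9)
(24715 + z(q, 169))*(v(175, j(-12)) - 46405) = (24715 - 136/9)*(-184*175 - 46405) = 222299*(-32200 - 46405)/9 = (222299/9)*(-78605) = -17473812895/9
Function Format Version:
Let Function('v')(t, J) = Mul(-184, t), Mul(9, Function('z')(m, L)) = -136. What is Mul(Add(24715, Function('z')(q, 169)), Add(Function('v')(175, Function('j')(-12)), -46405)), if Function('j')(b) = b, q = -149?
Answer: Rational(-17473812895, 9) ≈ -1.9415e+9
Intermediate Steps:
Function('z')(m, L) = Rational(-136, 9) (Function('z')(m, L) = Mul(Rational(1, 9), -136) = Rational(-136, 9))
Mul(Add(24715, Function('z')(q, 169)), Add(Function('v')(175, Function('j')(-12)), -46405)) = Mul(Add(24715, Rational(-136, 9)), Add(Mul(-184, 175), -46405)) = Mul(Rational(222299, 9), Add(-32200, -46405)) = Mul(Rational(222299, 9), -78605) = Rational(-17473812895, 9)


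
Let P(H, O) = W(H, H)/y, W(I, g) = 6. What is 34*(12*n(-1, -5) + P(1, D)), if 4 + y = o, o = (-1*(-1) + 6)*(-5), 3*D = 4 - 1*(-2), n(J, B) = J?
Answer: -5372/13 ≈ -413.23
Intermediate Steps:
D = 2 (D = (4 - 1*(-2))/3 = (4 + 2)/3 = (⅓)*6 = 2)
o = -35 (o = (1 + 6)*(-5) = 7*(-5) = -35)
y = -39 (y = -4 - 35 = -39)
P(H, O) = -2/13 (P(H, O) = 6/(-39) = 6*(-1/39) = -2/13)
34*(12*n(-1, -5) + P(1, D)) = 34*(12*(-1) - 2/13) = 34*(-12 - 2/13) = 34*(-158/13) = -5372/13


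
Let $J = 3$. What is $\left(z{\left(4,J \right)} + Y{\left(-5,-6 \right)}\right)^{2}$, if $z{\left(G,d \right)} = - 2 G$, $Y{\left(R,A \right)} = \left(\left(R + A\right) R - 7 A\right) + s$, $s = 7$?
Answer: $9216$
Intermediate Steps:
$Y{\left(R,A \right)} = 7 - 7 A + R \left(A + R\right)$ ($Y{\left(R,A \right)} = \left(\left(R + A\right) R - 7 A\right) + 7 = \left(\left(A + R\right) R - 7 A\right) + 7 = \left(R \left(A + R\right) - 7 A\right) + 7 = \left(- 7 A + R \left(A + R\right)\right) + 7 = 7 - 7 A + R \left(A + R\right)$)
$\left(z{\left(4,J \right)} + Y{\left(-5,-6 \right)}\right)^{2} = \left(\left(-2\right) 4 + \left(7 + \left(-5\right)^{2} - -42 - -30\right)\right)^{2} = \left(-8 + \left(7 + 25 + 42 + 30\right)\right)^{2} = \left(-8 + 104\right)^{2} = 96^{2} = 9216$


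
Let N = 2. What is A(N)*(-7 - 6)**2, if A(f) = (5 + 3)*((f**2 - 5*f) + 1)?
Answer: -6760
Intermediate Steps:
A(f) = 8 - 40*f + 8*f**2 (A(f) = 8*(1 + f**2 - 5*f) = 8 - 40*f + 8*f**2)
A(N)*(-7 - 6)**2 = (8 - 40*2 + 8*2**2)*(-7 - 6)**2 = (8 - 80 + 8*4)*(-13)**2 = (8 - 80 + 32)*169 = -40*169 = -6760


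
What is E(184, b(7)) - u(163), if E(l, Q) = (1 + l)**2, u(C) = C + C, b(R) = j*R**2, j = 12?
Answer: 33899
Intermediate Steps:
b(R) = 12*R**2
u(C) = 2*C
E(184, b(7)) - u(163) = (1 + 184)**2 - 2*163 = 185**2 - 1*326 = 34225 - 326 = 33899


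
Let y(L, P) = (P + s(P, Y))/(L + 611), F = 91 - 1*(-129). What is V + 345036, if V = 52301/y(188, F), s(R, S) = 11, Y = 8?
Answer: 121491815/231 ≈ 5.2594e+5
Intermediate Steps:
F = 220 (F = 91 + 129 = 220)
y(L, P) = (11 + P)/(611 + L) (y(L, P) = (P + 11)/(L + 611) = (11 + P)/(611 + L))
V = 41788499/231 (V = 52301/(((11 + 220)/(611 + 188))) = 52301/((231/799)) = 52301/(((1/799)*231)) = 52301/(231/799) = 52301*(799/231) = 41788499/231 ≈ 1.8090e+5)
V + 345036 = 41788499/231 + 345036 = 121491815/231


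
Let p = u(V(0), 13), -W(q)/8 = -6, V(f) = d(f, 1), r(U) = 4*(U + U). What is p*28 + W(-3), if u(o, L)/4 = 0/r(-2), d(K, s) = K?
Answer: 48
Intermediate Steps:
r(U) = 8*U (r(U) = 4*(2*U) = 8*U)
V(f) = f
W(q) = 48 (W(q) = -8*(-6) = 48)
u(o, L) = 0 (u(o, L) = 4*(0/((8*(-2)))) = 4*(0/(-16)) = 4*(0*(-1/16)) = 4*0 = 0)
p = 0
p*28 + W(-3) = 0*28 + 48 = 0 + 48 = 48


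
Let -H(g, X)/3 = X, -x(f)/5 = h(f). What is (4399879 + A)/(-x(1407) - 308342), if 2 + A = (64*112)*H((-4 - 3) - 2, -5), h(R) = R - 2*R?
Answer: -4507397/315377 ≈ -14.292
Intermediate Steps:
h(R) = -R
x(f) = 5*f (x(f) = -(-5)*f = 5*f)
H(g, X) = -3*X
A = 107518 (A = -2 + (64*112)*(-3*(-5)) = -2 + 7168*15 = -2 + 107520 = 107518)
(4399879 + A)/(-x(1407) - 308342) = (4399879 + 107518)/(-5*1407 - 308342) = 4507397/(-1*7035 - 308342) = 4507397/(-7035 - 308342) = 4507397/(-315377) = 4507397*(-1/315377) = -4507397/315377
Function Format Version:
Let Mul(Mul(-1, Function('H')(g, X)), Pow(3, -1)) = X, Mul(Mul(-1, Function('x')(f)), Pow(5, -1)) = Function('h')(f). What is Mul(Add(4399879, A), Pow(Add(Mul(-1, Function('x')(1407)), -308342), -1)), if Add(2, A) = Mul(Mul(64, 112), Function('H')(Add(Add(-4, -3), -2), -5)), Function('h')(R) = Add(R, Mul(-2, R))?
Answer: Rational(-4507397, 315377) ≈ -14.292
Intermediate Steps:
Function('h')(R) = Mul(-1, R)
Function('x')(f) = Mul(5, f) (Function('x')(f) = Mul(-5, Mul(-1, f)) = Mul(5, f))
Function('H')(g, X) = Mul(-3, X)
A = 107518 (A = Add(-2, Mul(Mul(64, 112), Mul(-3, -5))) = Add(-2, Mul(7168, 15)) = Add(-2, 107520) = 107518)
Mul(Add(4399879, A), Pow(Add(Mul(-1, Function('x')(1407)), -308342), -1)) = Mul(Add(4399879, 107518), Pow(Add(Mul(-1, Mul(5, 1407)), -308342), -1)) = Mul(4507397, Pow(Add(Mul(-1, 7035), -308342), -1)) = Mul(4507397, Pow(Add(-7035, -308342), -1)) = Mul(4507397, Pow(-315377, -1)) = Mul(4507397, Rational(-1, 315377)) = Rational(-4507397, 315377)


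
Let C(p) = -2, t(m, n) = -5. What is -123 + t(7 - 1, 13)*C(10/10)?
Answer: -113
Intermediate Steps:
-123 + t(7 - 1, 13)*C(10/10) = -123 - 5*(-2) = -123 + 10 = -113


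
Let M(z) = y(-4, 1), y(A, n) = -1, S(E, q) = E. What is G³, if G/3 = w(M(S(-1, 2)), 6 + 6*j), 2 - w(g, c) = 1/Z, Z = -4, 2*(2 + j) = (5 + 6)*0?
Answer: 19683/64 ≈ 307.55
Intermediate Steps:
j = -2 (j = -2 + ((5 + 6)*0)/2 = -2 + (11*0)/2 = -2 + (½)*0 = -2 + 0 = -2)
M(z) = -1
w(g, c) = 9/4 (w(g, c) = 2 - 1/(-4) = 2 - 1*(-¼) = 2 + ¼ = 9/4)
G = 27/4 (G = 3*(9/4) = 27/4 ≈ 6.7500)
G³ = (27/4)³ = 19683/64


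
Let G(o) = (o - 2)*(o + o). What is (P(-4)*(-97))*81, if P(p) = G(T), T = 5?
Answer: -235710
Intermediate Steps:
G(o) = 2*o*(-2 + o) (G(o) = (-2 + o)*(2*o) = 2*o*(-2 + o))
P(p) = 30 (P(p) = 2*5*(-2 + 5) = 2*5*3 = 30)
(P(-4)*(-97))*81 = (30*(-97))*81 = -2910*81 = -235710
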